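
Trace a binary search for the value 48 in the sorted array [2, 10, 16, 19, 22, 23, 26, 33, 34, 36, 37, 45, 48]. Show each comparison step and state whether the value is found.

Binary search for 48 in [2, 10, 16, 19, 22, 23, 26, 33, 34, 36, 37, 45, 48]:

lo=0, hi=12, mid=6, arr[mid]=26 -> 26 < 48, search right half
lo=7, hi=12, mid=9, arr[mid]=36 -> 36 < 48, search right half
lo=10, hi=12, mid=11, arr[mid]=45 -> 45 < 48, search right half
lo=12, hi=12, mid=12, arr[mid]=48 -> Found target at index 12!

Binary search finds 48 at index 12 after 4 comparisons. The search repeatedly halves the search space by comparing with the middle element.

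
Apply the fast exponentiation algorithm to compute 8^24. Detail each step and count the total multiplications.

Computing 8^24 by squaring (build up from 8^1; each line after the first costs one multiplication):

8^1 = 8
8^2 = (8^1)^2 = 8^2 = 64
8^3 = 8 * 8^2 = 8 * 64 = 512
8^6 = (8^3)^2 = 512^2 = 262144
8^12 = (8^6)^2 = 262144^2 = 68719476736
8^24 = (8^12)^2 = 68719476736^2 = 4722366482869645213696

Result: 4722366482869645213696
Multiplications needed: 5 (5 lines after 8^1)

8^24 = 4722366482869645213696. Using exponentiation by squaring, this requires 5 multiplications. The key idea: if the exponent is even, square the half-power; if odd, multiply by the base once.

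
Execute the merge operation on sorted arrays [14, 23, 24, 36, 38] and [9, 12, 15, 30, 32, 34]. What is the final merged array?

Merging process:

Compare 14 vs 9: take 9 from right. Merged: [9]
Compare 14 vs 12: take 12 from right. Merged: [9, 12]
Compare 14 vs 15: take 14 from left. Merged: [9, 12, 14]
Compare 23 vs 15: take 15 from right. Merged: [9, 12, 14, 15]
Compare 23 vs 30: take 23 from left. Merged: [9, 12, 14, 15, 23]
Compare 24 vs 30: take 24 from left. Merged: [9, 12, 14, 15, 23, 24]
Compare 36 vs 30: take 30 from right. Merged: [9, 12, 14, 15, 23, 24, 30]
Compare 36 vs 32: take 32 from right. Merged: [9, 12, 14, 15, 23, 24, 30, 32]
Compare 36 vs 34: take 34 from right. Merged: [9, 12, 14, 15, 23, 24, 30, 32, 34]
Append remaining from left: [36, 38]. Merged: [9, 12, 14, 15, 23, 24, 30, 32, 34, 36, 38]

Final merged array: [9, 12, 14, 15, 23, 24, 30, 32, 34, 36, 38]
Total comparisons: 9

The merged array is [9, 12, 14, 15, 23, 24, 30, 32, 34, 36, 38], requiring 9 comparisons. The merge step runs in O(n) time where n is the total number of elements.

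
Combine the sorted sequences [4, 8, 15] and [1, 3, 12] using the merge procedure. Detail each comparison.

Merging process:

Compare 4 vs 1: take 1 from right. Merged: [1]
Compare 4 vs 3: take 3 from right. Merged: [1, 3]
Compare 4 vs 12: take 4 from left. Merged: [1, 3, 4]
Compare 8 vs 12: take 8 from left. Merged: [1, 3, 4, 8]
Compare 15 vs 12: take 12 from right. Merged: [1, 3, 4, 8, 12]
Append remaining from left: [15]. Merged: [1, 3, 4, 8, 12, 15]

Final merged array: [1, 3, 4, 8, 12, 15]
Total comparisons: 5

The merged array is [1, 3, 4, 8, 12, 15], requiring 5 comparisons. The merge step runs in O(n) time where n is the total number of elements.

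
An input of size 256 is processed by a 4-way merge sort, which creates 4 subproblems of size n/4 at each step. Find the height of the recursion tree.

For divide and conquer with division factor 4:

Problem sizes at each level:
Level 0: 256
Level 1: 64
Level 2: 16
Level 3: 4
Level 4: 1

The root is level 0 and the size-1 base case is level 4 (the tree spans levels 0 through 4, i.e. 5 levels counting the root), so the depth is the number of divisions: log_4(256) = 4

The recursion tree depth is log_4(256) = 4. At each level, the problem size is divided by 4, so it takes 4 divisions to reduce to a base case of size 1. The algorithm makes 4 recursive calls at each level.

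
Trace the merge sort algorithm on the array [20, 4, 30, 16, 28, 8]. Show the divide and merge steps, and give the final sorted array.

Merge sort trace:

Split: [20, 4, 30, 16, 28, 8] -> [20, 4, 30] and [16, 28, 8]
  Split: [20, 4, 30] -> [20] and [4, 30]
    Split: [4, 30] -> [4] and [30]
    Merge: [4] + [30] -> [4, 30]
  Merge: [20] + [4, 30] -> [4, 20, 30]
  Split: [16, 28, 8] -> [16] and [28, 8]
    Split: [28, 8] -> [28] and [8]
    Merge: [28] + [8] -> [8, 28]
  Merge: [16] + [8, 28] -> [8, 16, 28]
Merge: [4, 20, 30] + [8, 16, 28] -> [4, 8, 16, 20, 28, 30]

Final sorted array: [4, 8, 16, 20, 28, 30]

The merge sort proceeds by recursively splitting the array and merging sorted halves.
After all merges, the sorted array is [4, 8, 16, 20, 28, 30].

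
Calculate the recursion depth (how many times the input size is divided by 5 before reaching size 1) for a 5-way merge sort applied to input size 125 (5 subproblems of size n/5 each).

For divide and conquer with division factor 5:

Problem sizes at each level:
Level 0: 125
Level 1: 25
Level 2: 5
Level 3: 1

The root is level 0 and the size-1 base case is level 3 (the tree spans levels 0 through 3, i.e. 4 levels counting the root), so the depth is the number of divisions: log_5(125) = 3

The recursion tree depth is log_5(125) = 3. At each level, the problem size is divided by 5, so it takes 3 divisions to reduce to a base case of size 1. The algorithm makes 5 recursive calls at each level.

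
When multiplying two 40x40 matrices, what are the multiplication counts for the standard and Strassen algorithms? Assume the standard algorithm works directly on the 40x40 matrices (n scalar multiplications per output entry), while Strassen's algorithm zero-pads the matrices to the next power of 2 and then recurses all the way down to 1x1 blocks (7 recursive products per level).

Matrix multiplication for 40x40 matrices:

Strassen's algorithm requires power-of-2 dimensions. Pad 40x40 to 64x64 (next power of 2).

Standard algorithm: 40^3 = 64000 multiplications
Strassen's algorithm: 7^(log2(64)) = 7^6 = 117649 multiplications
Difference: 64000 - 117649 = -53649 (Strassen uses MORE here due to padding overhead — for small or just-over-power-of-2 n, padding can outweigh the per-level savings)

Standard: 64000 multiplications (40^3). Strassen: 117649 multiplications (7^6, after padding to 64x64). Strassen reduces 8 recursive multiplications to 7 at each level.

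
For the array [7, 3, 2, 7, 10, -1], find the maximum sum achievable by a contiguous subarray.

Using Kadane's algorithm on [7, 3, 2, 7, 10, -1]:

Scanning through the array:
Position 1 (value 3): max_ending_here = 10, max_so_far = 10
Position 2 (value 2): max_ending_here = 12, max_so_far = 12
Position 3 (value 7): max_ending_here = 19, max_so_far = 19
Position 4 (value 10): max_ending_here = 29, max_so_far = 29
Position 5 (value -1): max_ending_here = 28, max_so_far = 29

Maximum subarray: [7, 3, 2, 7, 10]
Maximum sum: 29

The maximum subarray is [7, 3, 2, 7, 10] with sum 29. This subarray runs from index 0 to index 4.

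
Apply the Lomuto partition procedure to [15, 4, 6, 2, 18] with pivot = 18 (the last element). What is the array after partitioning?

Lomuto partition with pivot = 18:

Initial array: [15, 4, 6, 2, 18]

arr[0]=15 <= 18: swap with position 0, array becomes [15, 4, 6, 2, 18]
arr[1]=4 <= 18: swap with position 1, array becomes [15, 4, 6, 2, 18]
arr[2]=6 <= 18: swap with position 2, array becomes [15, 4, 6, 2, 18]
arr[3]=2 <= 18: swap with position 3, array becomes [15, 4, 6, 2, 18]

Place pivot at position 4: [15, 4, 6, 2, 18]
Pivot position: 4

After partitioning with pivot 18, the array becomes [15, 4, 6, 2, 18]. The pivot is placed at index 4. All elements to the left of the pivot are <= 18, and all elements to the right are > 18.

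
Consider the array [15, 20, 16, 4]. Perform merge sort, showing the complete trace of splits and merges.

Merge sort trace:

Split: [15, 20, 16, 4] -> [15, 20] and [16, 4]
  Split: [15, 20] -> [15] and [20]
  Merge: [15] + [20] -> [15, 20]
  Split: [16, 4] -> [16] and [4]
  Merge: [16] + [4] -> [4, 16]
Merge: [15, 20] + [4, 16] -> [4, 15, 16, 20]

Final sorted array: [4, 15, 16, 20]

The merge sort proceeds by recursively splitting the array and merging sorted halves.
After all merges, the sorted array is [4, 15, 16, 20].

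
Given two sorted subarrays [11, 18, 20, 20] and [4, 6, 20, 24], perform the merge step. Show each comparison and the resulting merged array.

Merging process:

Compare 11 vs 4: take 4 from right. Merged: [4]
Compare 11 vs 6: take 6 from right. Merged: [4, 6]
Compare 11 vs 20: take 11 from left. Merged: [4, 6, 11]
Compare 18 vs 20: take 18 from left. Merged: [4, 6, 11, 18]
Compare 20 vs 20: take 20 from left. Merged: [4, 6, 11, 18, 20]
Compare 20 vs 20: take 20 from left. Merged: [4, 6, 11, 18, 20, 20]
Append remaining from right: [20, 24]. Merged: [4, 6, 11, 18, 20, 20, 20, 24]

Final merged array: [4, 6, 11, 18, 20, 20, 20, 24]
Total comparisons: 6

The merged array is [4, 6, 11, 18, 20, 20, 20, 24], requiring 6 comparisons. The merge step runs in O(n) time where n is the total number of elements.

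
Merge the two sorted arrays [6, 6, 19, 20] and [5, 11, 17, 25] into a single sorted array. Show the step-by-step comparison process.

Merging process:

Compare 6 vs 5: take 5 from right. Merged: [5]
Compare 6 vs 11: take 6 from left. Merged: [5, 6]
Compare 6 vs 11: take 6 from left. Merged: [5, 6, 6]
Compare 19 vs 11: take 11 from right. Merged: [5, 6, 6, 11]
Compare 19 vs 17: take 17 from right. Merged: [5, 6, 6, 11, 17]
Compare 19 vs 25: take 19 from left. Merged: [5, 6, 6, 11, 17, 19]
Compare 20 vs 25: take 20 from left. Merged: [5, 6, 6, 11, 17, 19, 20]
Append remaining from right: [25]. Merged: [5, 6, 6, 11, 17, 19, 20, 25]

Final merged array: [5, 6, 6, 11, 17, 19, 20, 25]
Total comparisons: 7

The merged array is [5, 6, 6, 11, 17, 19, 20, 25], requiring 7 comparisons. The merge step runs in O(n) time where n is the total number of elements.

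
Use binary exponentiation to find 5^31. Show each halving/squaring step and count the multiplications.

Computing 5^31 by squaring (build up from 5^1; each line after the first costs one multiplication):

5^1 = 5
5^2 = (5^1)^2 = 5^2 = 25
5^3 = 5 * 5^2 = 5 * 25 = 125
5^6 = (5^3)^2 = 125^2 = 15625
5^7 = 5 * 5^6 = 5 * 15625 = 78125
5^14 = (5^7)^2 = 78125^2 = 6103515625
5^15 = 5 * 5^14 = 5 * 6103515625 = 30517578125
5^30 = (5^15)^2 = 30517578125^2 = 931322574615478515625
5^31 = 5 * 5^30 = 5 * 931322574615478515625 = 4656612873077392578125

Result: 4656612873077392578125
Multiplications needed: 8 (8 lines after 5^1)

5^31 = 4656612873077392578125. Using exponentiation by squaring, this requires 8 multiplications. The key idea: if the exponent is even, square the half-power; if odd, multiply by the base once.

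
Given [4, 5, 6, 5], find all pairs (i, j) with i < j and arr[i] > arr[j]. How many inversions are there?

Finding inversions in [4, 5, 6, 5]:

(2, 3): arr[2]=6 > arr[3]=5

Total inversions: 1

The array has 1 inversion(s): (2,3). Each pair (i,j) satisfies i < j and arr[i] > arr[j].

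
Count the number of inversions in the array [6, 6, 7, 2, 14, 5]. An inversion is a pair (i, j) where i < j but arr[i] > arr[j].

Finding inversions in [6, 6, 7, 2, 14, 5]:

(0, 3): arr[0]=6 > arr[3]=2
(0, 5): arr[0]=6 > arr[5]=5
(1, 3): arr[1]=6 > arr[3]=2
(1, 5): arr[1]=6 > arr[5]=5
(2, 3): arr[2]=7 > arr[3]=2
(2, 5): arr[2]=7 > arr[5]=5
(4, 5): arr[4]=14 > arr[5]=5

Total inversions: 7

The array has 7 inversion(s): (0,3), (0,5), (1,3), (1,5), (2,3), (2,5), (4,5). Each pair (i,j) satisfies i < j and arr[i] > arr[j].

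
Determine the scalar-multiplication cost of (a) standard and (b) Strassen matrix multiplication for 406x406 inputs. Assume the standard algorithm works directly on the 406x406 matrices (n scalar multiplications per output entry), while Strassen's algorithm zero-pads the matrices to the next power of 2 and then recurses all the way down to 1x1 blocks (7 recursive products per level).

Matrix multiplication for 406x406 matrices:

Strassen's algorithm requires power-of-2 dimensions. Pad 406x406 to 512x512 (next power of 2).

Standard algorithm: 406^3 = 66923416 multiplications
Strassen's algorithm: 7^(log2(512)) = 7^9 = 40353607 multiplications
Savings: 66923416 - 40353607 = 26569809 multiplications

Standard: 66923416 multiplications (406^3). Strassen: 40353607 multiplications (7^9, after padding to 512x512). Strassen reduces 8 recursive multiplications to 7 at each level.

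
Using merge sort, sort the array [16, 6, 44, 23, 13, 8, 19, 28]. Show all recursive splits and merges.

Merge sort trace:

Split: [16, 6, 44, 23, 13, 8, 19, 28] -> [16, 6, 44, 23] and [13, 8, 19, 28]
  Split: [16, 6, 44, 23] -> [16, 6] and [44, 23]
    Split: [16, 6] -> [16] and [6]
    Merge: [16] + [6] -> [6, 16]
    Split: [44, 23] -> [44] and [23]
    Merge: [44] + [23] -> [23, 44]
  Merge: [6, 16] + [23, 44] -> [6, 16, 23, 44]
  Split: [13, 8, 19, 28] -> [13, 8] and [19, 28]
    Split: [13, 8] -> [13] and [8]
    Merge: [13] + [8] -> [8, 13]
    Split: [19, 28] -> [19] and [28]
    Merge: [19] + [28] -> [19, 28]
  Merge: [8, 13] + [19, 28] -> [8, 13, 19, 28]
Merge: [6, 16, 23, 44] + [8, 13, 19, 28] -> [6, 8, 13, 16, 19, 23, 28, 44]

Final sorted array: [6, 8, 13, 16, 19, 23, 28, 44]

The merge sort proceeds by recursively splitting the array and merging sorted halves.
After all merges, the sorted array is [6, 8, 13, 16, 19, 23, 28, 44].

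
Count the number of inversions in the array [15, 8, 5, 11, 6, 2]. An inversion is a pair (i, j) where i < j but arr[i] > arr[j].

Finding inversions in [15, 8, 5, 11, 6, 2]:

(0, 1): arr[0]=15 > arr[1]=8
(0, 2): arr[0]=15 > arr[2]=5
(0, 3): arr[0]=15 > arr[3]=11
(0, 4): arr[0]=15 > arr[4]=6
(0, 5): arr[0]=15 > arr[5]=2
(1, 2): arr[1]=8 > arr[2]=5
(1, 4): arr[1]=8 > arr[4]=6
(1, 5): arr[1]=8 > arr[5]=2
(2, 5): arr[2]=5 > arr[5]=2
(3, 4): arr[3]=11 > arr[4]=6
(3, 5): arr[3]=11 > arr[5]=2
(4, 5): arr[4]=6 > arr[5]=2

Total inversions: 12

The array has 12 inversion(s): (0,1), (0,2), (0,3), (0,4), (0,5), (1,2), (1,4), (1,5), (2,5), (3,4), (3,5), (4,5). Each pair (i,j) satisfies i < j and arr[i] > arr[j].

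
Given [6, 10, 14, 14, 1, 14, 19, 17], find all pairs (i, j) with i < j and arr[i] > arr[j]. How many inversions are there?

Finding inversions in [6, 10, 14, 14, 1, 14, 19, 17]:

(0, 4): arr[0]=6 > arr[4]=1
(1, 4): arr[1]=10 > arr[4]=1
(2, 4): arr[2]=14 > arr[4]=1
(3, 4): arr[3]=14 > arr[4]=1
(6, 7): arr[6]=19 > arr[7]=17

Total inversions: 5

The array has 5 inversion(s): (0,4), (1,4), (2,4), (3,4), (6,7). Each pair (i,j) satisfies i < j and arr[i] > arr[j].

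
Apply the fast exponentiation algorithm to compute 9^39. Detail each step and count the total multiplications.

Computing 9^39 by squaring (build up from 9^1; each line after the first costs one multiplication):

9^1 = 9
9^2 = (9^1)^2 = 9^2 = 81
9^4 = (9^2)^2 = 81^2 = 6561
9^8 = (9^4)^2 = 6561^2 = 43046721
9^9 = 9 * 9^8 = 9 * 43046721 = 387420489
9^18 = (9^9)^2 = 387420489^2 = 150094635296999121
9^19 = 9 * 9^18 = 9 * 150094635296999121 = 1350851717672992089
9^38 = (9^19)^2 = 1350851717672992089^2 = 1824800363140073127359051977856583921
9^39 = 9 * 9^38 = 9 * 1824800363140073127359051977856583921 = 16423203268260658146231467800709255289

Result: 16423203268260658146231467800709255289
Multiplications needed: 8 (8 lines after 9^1)

9^39 = 16423203268260658146231467800709255289. Using exponentiation by squaring, this requires 8 multiplications. The key idea: if the exponent is even, square the half-power; if odd, multiply by the base once.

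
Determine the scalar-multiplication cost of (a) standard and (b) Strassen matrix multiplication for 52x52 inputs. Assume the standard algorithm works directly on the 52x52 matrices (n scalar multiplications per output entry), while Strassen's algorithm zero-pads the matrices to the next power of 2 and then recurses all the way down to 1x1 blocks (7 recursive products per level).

Matrix multiplication for 52x52 matrices:

Strassen's algorithm requires power-of-2 dimensions. Pad 52x52 to 64x64 (next power of 2).

Standard algorithm: 52^3 = 140608 multiplications
Strassen's algorithm: 7^(log2(64)) = 7^6 = 117649 multiplications
Savings: 140608 - 117649 = 22959 multiplications

Standard: 140608 multiplications (52^3). Strassen: 117649 multiplications (7^6, after padding to 64x64). Strassen reduces 8 recursive multiplications to 7 at each level.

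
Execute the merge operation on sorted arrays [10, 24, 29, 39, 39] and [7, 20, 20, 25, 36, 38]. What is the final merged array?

Merging process:

Compare 10 vs 7: take 7 from right. Merged: [7]
Compare 10 vs 20: take 10 from left. Merged: [7, 10]
Compare 24 vs 20: take 20 from right. Merged: [7, 10, 20]
Compare 24 vs 20: take 20 from right. Merged: [7, 10, 20, 20]
Compare 24 vs 25: take 24 from left. Merged: [7, 10, 20, 20, 24]
Compare 29 vs 25: take 25 from right. Merged: [7, 10, 20, 20, 24, 25]
Compare 29 vs 36: take 29 from left. Merged: [7, 10, 20, 20, 24, 25, 29]
Compare 39 vs 36: take 36 from right. Merged: [7, 10, 20, 20, 24, 25, 29, 36]
Compare 39 vs 38: take 38 from right. Merged: [7, 10, 20, 20, 24, 25, 29, 36, 38]
Append remaining from left: [39, 39]. Merged: [7, 10, 20, 20, 24, 25, 29, 36, 38, 39, 39]

Final merged array: [7, 10, 20, 20, 24, 25, 29, 36, 38, 39, 39]
Total comparisons: 9

The merged array is [7, 10, 20, 20, 24, 25, 29, 36, 38, 39, 39], requiring 9 comparisons. The merge step runs in O(n) time where n is the total number of elements.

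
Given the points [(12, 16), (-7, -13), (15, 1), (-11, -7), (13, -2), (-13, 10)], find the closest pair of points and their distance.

Computing all pairwise distances among 6 points:

d((12, 16), (-7, -13)) = 34.6699
d((12, 16), (15, 1)) = 15.2971
d((12, 16), (-11, -7)) = 32.5269
d((12, 16), (13, -2)) = 18.0278
d((12, 16), (-13, 10)) = 25.7099
d((-7, -13), (15, 1)) = 26.0768
d((-7, -13), (-11, -7)) = 7.2111
d((-7, -13), (13, -2)) = 22.8254
d((-7, -13), (-13, 10)) = 23.7697
d((15, 1), (-11, -7)) = 27.2029
d((15, 1), (13, -2)) = 3.6056 <-- minimum
d((15, 1), (-13, 10)) = 29.4109
d((-11, -7), (13, -2)) = 24.5153
d((-11, -7), (-13, 10)) = 17.1172
d((13, -2), (-13, 10)) = 28.6356

Closest pair: (15, 1) and (13, -2) with distance 3.6056

The closest pair is (15, 1) and (13, -2) with Euclidean distance 3.6056. For 6 points, brute-force pairwise comparison is shown above. For large n, the divide-and-conquer algorithm (sort by x, recurse on halves, check the dividing strip) achieves O(n log n).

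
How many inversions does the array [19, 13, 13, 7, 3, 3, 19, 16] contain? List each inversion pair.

Finding inversions in [19, 13, 13, 7, 3, 3, 19, 16]:

(0, 1): arr[0]=19 > arr[1]=13
(0, 2): arr[0]=19 > arr[2]=13
(0, 3): arr[0]=19 > arr[3]=7
(0, 4): arr[0]=19 > arr[4]=3
(0, 5): arr[0]=19 > arr[5]=3
(0, 7): arr[0]=19 > arr[7]=16
(1, 3): arr[1]=13 > arr[3]=7
(1, 4): arr[1]=13 > arr[4]=3
(1, 5): arr[1]=13 > arr[5]=3
(2, 3): arr[2]=13 > arr[3]=7
(2, 4): arr[2]=13 > arr[4]=3
(2, 5): arr[2]=13 > arr[5]=3
(3, 4): arr[3]=7 > arr[4]=3
(3, 5): arr[3]=7 > arr[5]=3
(6, 7): arr[6]=19 > arr[7]=16

Total inversions: 15

The array has 15 inversion(s): (0,1), (0,2), (0,3), (0,4), (0,5), (0,7), (1,3), (1,4), (1,5), (2,3), (2,4), (2,5), (3,4), (3,5), (6,7). Each pair (i,j) satisfies i < j and arr[i] > arr[j].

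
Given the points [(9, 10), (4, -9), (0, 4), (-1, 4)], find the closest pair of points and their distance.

Computing all pairwise distances among 4 points:

d((9, 10), (4, -9)) = 19.6469
d((9, 10), (0, 4)) = 10.8167
d((9, 10), (-1, 4)) = 11.6619
d((4, -9), (0, 4)) = 13.6015
d((4, -9), (-1, 4)) = 13.9284
d((0, 4), (-1, 4)) = 1.0 <-- minimum

Closest pair: (0, 4) and (-1, 4) with distance 1.0

The closest pair is (0, 4) and (-1, 4) with Euclidean distance 1.0. For 4 points, brute-force pairwise comparison is shown above. For large n, the divide-and-conquer algorithm (sort by x, recurse on halves, check the dividing strip) achieves O(n log n).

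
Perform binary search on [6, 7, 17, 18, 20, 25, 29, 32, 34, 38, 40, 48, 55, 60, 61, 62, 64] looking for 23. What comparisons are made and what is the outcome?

Binary search for 23 in [6, 7, 17, 18, 20, 25, 29, 32, 34, 38, 40, 48, 55, 60, 61, 62, 64]:

lo=0, hi=16, mid=8, arr[mid]=34 -> 34 > 23, search left half
lo=0, hi=7, mid=3, arr[mid]=18 -> 18 < 23, search right half
lo=4, hi=7, mid=5, arr[mid]=25 -> 25 > 23, search left half
lo=4, hi=4, mid=4, arr[mid]=20 -> 20 < 23, search right half
lo=5 > hi=4, target 23 not found

Binary search determines that 23 is not in the array after 4 comparisons. The search space was exhausted without finding the target.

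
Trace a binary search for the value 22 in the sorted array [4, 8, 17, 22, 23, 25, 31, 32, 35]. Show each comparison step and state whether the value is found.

Binary search for 22 in [4, 8, 17, 22, 23, 25, 31, 32, 35]:

lo=0, hi=8, mid=4, arr[mid]=23 -> 23 > 22, search left half
lo=0, hi=3, mid=1, arr[mid]=8 -> 8 < 22, search right half
lo=2, hi=3, mid=2, arr[mid]=17 -> 17 < 22, search right half
lo=3, hi=3, mid=3, arr[mid]=22 -> Found target at index 3!

Binary search finds 22 at index 3 after 4 comparisons. The search repeatedly halves the search space by comparing with the middle element.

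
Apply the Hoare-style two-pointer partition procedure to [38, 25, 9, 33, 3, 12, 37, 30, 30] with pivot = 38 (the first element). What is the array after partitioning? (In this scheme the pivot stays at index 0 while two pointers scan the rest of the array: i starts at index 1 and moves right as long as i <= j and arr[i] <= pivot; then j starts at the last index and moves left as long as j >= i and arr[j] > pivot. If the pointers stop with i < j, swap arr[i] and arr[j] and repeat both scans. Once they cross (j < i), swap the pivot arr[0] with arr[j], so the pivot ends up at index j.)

Hoare-style two-pointer partition with pivot = 38:

Initial array: [38, 25, 9, 33, 3, 12, 37, 30, 30]

Pointers start at i = 1, j = 8.
i ends at 9, j ends at 8: the pointers have crossed (j < i), so scanning stops.

Swap pivot arr[0] with arr[8] to place pivot at position 8: [30, 25, 9, 33, 3, 12, 37, 30, 38]
Pivot position: 8

After partitioning with pivot 38, the array becomes [30, 25, 9, 33, 3, 12, 37, 30, 38]. The pivot is placed at index 8. All elements to the left of the pivot are <= 38, and all elements to the right are > 38.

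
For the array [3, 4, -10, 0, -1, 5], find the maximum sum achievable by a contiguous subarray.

Using Kadane's algorithm on [3, 4, -10, 0, -1, 5]:

Scanning through the array:
Position 1 (value 4): max_ending_here = 7, max_so_far = 7
Position 2 (value -10): max_ending_here = -3, max_so_far = 7
Position 3 (value 0): max_ending_here = 0, max_so_far = 7
Position 4 (value -1): max_ending_here = -1, max_so_far = 7
Position 5 (value 5): max_ending_here = 5, max_so_far = 7

Maximum subarray: [3, 4]
Maximum sum: 7

The maximum subarray is [3, 4] with sum 7. This subarray runs from index 0 to index 1.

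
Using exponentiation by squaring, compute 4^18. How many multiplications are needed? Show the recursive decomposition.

Computing 4^18 by squaring (build up from 4^1; each line after the first costs one multiplication):

4^1 = 4
4^2 = (4^1)^2 = 4^2 = 16
4^4 = (4^2)^2 = 16^2 = 256
4^8 = (4^4)^2 = 256^2 = 65536
4^9 = 4 * 4^8 = 4 * 65536 = 262144
4^18 = (4^9)^2 = 262144^2 = 68719476736

Result: 68719476736
Multiplications needed: 5 (5 lines after 4^1)

4^18 = 68719476736. Using exponentiation by squaring, this requires 5 multiplications. The key idea: if the exponent is even, square the half-power; if odd, multiply by the base once.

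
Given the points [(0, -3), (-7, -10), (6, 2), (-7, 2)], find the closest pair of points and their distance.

Computing all pairwise distances among 4 points:

d((0, -3), (-7, -10)) = 9.8995
d((0, -3), (6, 2)) = 7.8102 <-- minimum
d((0, -3), (-7, 2)) = 8.6023
d((-7, -10), (6, 2)) = 17.6918
d((-7, -10), (-7, 2)) = 12.0
d((6, 2), (-7, 2)) = 13.0

Closest pair: (0, -3) and (6, 2) with distance 7.8102

The closest pair is (0, -3) and (6, 2) with Euclidean distance 7.8102. For 4 points, brute-force pairwise comparison is shown above. For large n, the divide-and-conquer algorithm (sort by x, recurse on halves, check the dividing strip) achieves O(n log n).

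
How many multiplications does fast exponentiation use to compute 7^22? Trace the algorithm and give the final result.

Computing 7^22 by squaring (build up from 7^1; each line after the first costs one multiplication):

7^1 = 7
7^2 = (7^1)^2 = 7^2 = 49
7^4 = (7^2)^2 = 49^2 = 2401
7^5 = 7 * 7^4 = 7 * 2401 = 16807
7^10 = (7^5)^2 = 16807^2 = 282475249
7^11 = 7 * 7^10 = 7 * 282475249 = 1977326743
7^22 = (7^11)^2 = 1977326743^2 = 3909821048582988049

Result: 3909821048582988049
Multiplications needed: 6 (6 lines after 7^1)

7^22 = 3909821048582988049. Using exponentiation by squaring, this requires 6 multiplications. The key idea: if the exponent is even, square the half-power; if odd, multiply by the base once.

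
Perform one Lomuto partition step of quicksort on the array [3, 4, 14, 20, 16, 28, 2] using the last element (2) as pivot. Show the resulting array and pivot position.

Lomuto partition with pivot = 2:

Initial array: [3, 4, 14, 20, 16, 28, 2]

arr[0]=3 > 2: no swap
arr[1]=4 > 2: no swap
arr[2]=14 > 2: no swap
arr[3]=20 > 2: no swap
arr[4]=16 > 2: no swap
arr[5]=28 > 2: no swap

Place pivot at position 0: [2, 4, 14, 20, 16, 28, 3]
Pivot position: 0

After partitioning with pivot 2, the array becomes [2, 4, 14, 20, 16, 28, 3]. The pivot is placed at index 0. All elements to the left of the pivot are <= 2, and all elements to the right are > 2.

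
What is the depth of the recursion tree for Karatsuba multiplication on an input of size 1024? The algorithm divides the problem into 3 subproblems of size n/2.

For divide and conquer with division factor 2:

Problem sizes at each level:
Level 0: 1024
Level 1: 512
Level 2: 256
Level 3: 128
Level 4: 64
Level 5: 32
Level 6: 16
Level 7: 8
Level 8: 4
Level 9: 2
Level 10: 1

The root is level 0 and the size-1 base case is level 10 (the tree spans levels 0 through 10, i.e. 11 levels counting the root), so the depth is the number of divisions: log_2(1024) = 10

The recursion tree depth is log_2(1024) = 10. At each level, the problem size is divided by 2, so it takes 10 divisions to reduce to a base case of size 1. The algorithm makes 3 recursive calls at each level.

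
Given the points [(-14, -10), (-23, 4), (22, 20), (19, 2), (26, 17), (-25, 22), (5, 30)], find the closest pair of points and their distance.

Computing all pairwise distances among 7 points:

d((-14, -10), (-23, 4)) = 16.6433
d((-14, -10), (22, 20)) = 46.8615
d((-14, -10), (19, 2)) = 35.1141
d((-14, -10), (26, 17)) = 48.2597
d((-14, -10), (-25, 22)) = 33.8378
d((-14, -10), (5, 30)) = 44.2832
d((-23, 4), (22, 20)) = 47.7598
d((-23, 4), (19, 2)) = 42.0476
d((-23, 4), (26, 17)) = 50.6952
d((-23, 4), (-25, 22)) = 18.1108
d((-23, 4), (5, 30)) = 38.2099
d((22, 20), (19, 2)) = 18.2483
d((22, 20), (26, 17)) = 5.0 <-- minimum
d((22, 20), (-25, 22)) = 47.0425
d((22, 20), (5, 30)) = 19.7231
d((19, 2), (26, 17)) = 16.5529
d((19, 2), (-25, 22)) = 48.3322
d((19, 2), (5, 30)) = 31.305
d((26, 17), (-25, 22)) = 51.2445
d((26, 17), (5, 30)) = 24.6982
d((-25, 22), (5, 30)) = 31.0483

Closest pair: (22, 20) and (26, 17) with distance 5.0

The closest pair is (22, 20) and (26, 17) with Euclidean distance 5.0. For 7 points, brute-force pairwise comparison is shown above. For large n, the divide-and-conquer algorithm (sort by x, recurse on halves, check the dividing strip) achieves O(n log n).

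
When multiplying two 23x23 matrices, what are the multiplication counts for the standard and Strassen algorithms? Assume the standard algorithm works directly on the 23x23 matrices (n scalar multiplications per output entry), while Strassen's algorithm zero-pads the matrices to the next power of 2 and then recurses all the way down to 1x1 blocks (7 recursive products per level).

Matrix multiplication for 23x23 matrices:

Strassen's algorithm requires power-of-2 dimensions. Pad 23x23 to 32x32 (next power of 2).

Standard algorithm: 23^3 = 12167 multiplications
Strassen's algorithm: 7^(log2(32)) = 7^5 = 16807 multiplications
Difference: 12167 - 16807 = -4640 (Strassen uses MORE here due to padding overhead — for small or just-over-power-of-2 n, padding can outweigh the per-level savings)

Standard: 12167 multiplications (23^3). Strassen: 16807 multiplications (7^5, after padding to 32x32). Strassen reduces 8 recursive multiplications to 7 at each level.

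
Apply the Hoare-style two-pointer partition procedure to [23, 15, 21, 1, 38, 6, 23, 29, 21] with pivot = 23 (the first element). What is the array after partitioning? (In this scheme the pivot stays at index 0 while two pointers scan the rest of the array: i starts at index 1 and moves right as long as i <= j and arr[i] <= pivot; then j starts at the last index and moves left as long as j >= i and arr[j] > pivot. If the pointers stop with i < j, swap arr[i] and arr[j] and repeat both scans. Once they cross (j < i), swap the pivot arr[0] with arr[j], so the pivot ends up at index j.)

Hoare-style two-pointer partition with pivot = 23:

Initial array: [23, 15, 21, 1, 38, 6, 23, 29, 21]

Pointers start at i = 1, j = 8.
i stops at index 4 (arr[4]=38 > 23), j stops at index 8 (arr[8]=21 <= 23): swap arr[4] and arr[8], array becomes [23, 15, 21, 1, 21, 6, 23, 29, 38]
i ends at 7, j ends at 6: the pointers have crossed (j < i), so scanning stops.

Swap pivot arr[0] with arr[6] to place pivot at position 6: [23, 15, 21, 1, 21, 6, 23, 29, 38]
Pivot position: 6

After partitioning with pivot 23, the array becomes [23, 15, 21, 1, 21, 6, 23, 29, 38]. The pivot is placed at index 6. All elements to the left of the pivot are <= 23, and all elements to the right are > 23.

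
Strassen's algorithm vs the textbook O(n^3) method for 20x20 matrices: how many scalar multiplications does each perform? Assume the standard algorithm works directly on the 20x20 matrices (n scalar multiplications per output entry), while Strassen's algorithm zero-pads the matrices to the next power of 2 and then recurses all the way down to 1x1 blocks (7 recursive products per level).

Matrix multiplication for 20x20 matrices:

Strassen's algorithm requires power-of-2 dimensions. Pad 20x20 to 32x32 (next power of 2).

Standard algorithm: 20^3 = 8000 multiplications
Strassen's algorithm: 7^(log2(32)) = 7^5 = 16807 multiplications
Difference: 8000 - 16807 = -8807 (Strassen uses MORE here due to padding overhead — for small or just-over-power-of-2 n, padding can outweigh the per-level savings)

Standard: 8000 multiplications (20^3). Strassen: 16807 multiplications (7^5, after padding to 32x32). Strassen reduces 8 recursive multiplications to 7 at each level.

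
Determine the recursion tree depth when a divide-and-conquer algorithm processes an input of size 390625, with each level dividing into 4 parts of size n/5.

For divide and conquer with division factor 5:

Problem sizes at each level:
Level 0: 390625
Level 1: 78125
Level 2: 15625
Level 3: 3125
Level 4: 625
Level 5: 125
Level 6: 25
Level 7: 5
Level 8: 1

The root is level 0 and the size-1 base case is level 8 (the tree spans levels 0 through 8, i.e. 9 levels counting the root), so the depth is the number of divisions: log_5(390625) = 8

The recursion tree depth is log_5(390625) = 8. At each level, the problem size is divided by 5, so it takes 8 divisions to reduce to a base case of size 1. The algorithm makes 4 recursive calls at each level.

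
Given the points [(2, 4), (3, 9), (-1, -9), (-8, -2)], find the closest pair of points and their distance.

Computing all pairwise distances among 4 points:

d((2, 4), (3, 9)) = 5.099 <-- minimum
d((2, 4), (-1, -9)) = 13.3417
d((2, 4), (-8, -2)) = 11.6619
d((3, 9), (-1, -9)) = 18.4391
d((3, 9), (-8, -2)) = 15.5563
d((-1, -9), (-8, -2)) = 9.8995

Closest pair: (2, 4) and (3, 9) with distance 5.099

The closest pair is (2, 4) and (3, 9) with Euclidean distance 5.099. For 4 points, brute-force pairwise comparison is shown above. For large n, the divide-and-conquer algorithm (sort by x, recurse on halves, check the dividing strip) achieves O(n log n).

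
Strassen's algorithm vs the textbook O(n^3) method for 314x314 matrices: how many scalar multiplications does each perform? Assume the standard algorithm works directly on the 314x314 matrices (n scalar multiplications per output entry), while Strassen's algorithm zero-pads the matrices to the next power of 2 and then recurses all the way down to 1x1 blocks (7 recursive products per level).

Matrix multiplication for 314x314 matrices:

Strassen's algorithm requires power-of-2 dimensions. Pad 314x314 to 512x512 (next power of 2).

Standard algorithm: 314^3 = 30959144 multiplications
Strassen's algorithm: 7^(log2(512)) = 7^9 = 40353607 multiplications
Difference: 30959144 - 40353607 = -9394463 (Strassen uses MORE here due to padding overhead — for small or just-over-power-of-2 n, padding can outweigh the per-level savings)

Standard: 30959144 multiplications (314^3). Strassen: 40353607 multiplications (7^9, after padding to 512x512). Strassen reduces 8 recursive multiplications to 7 at each level.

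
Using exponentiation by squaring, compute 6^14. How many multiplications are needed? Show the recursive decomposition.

Computing 6^14 by squaring (build up from 6^1; each line after the first costs one multiplication):

6^1 = 6
6^2 = (6^1)^2 = 6^2 = 36
6^3 = 6 * 6^2 = 6 * 36 = 216
6^6 = (6^3)^2 = 216^2 = 46656
6^7 = 6 * 6^6 = 6 * 46656 = 279936
6^14 = (6^7)^2 = 279936^2 = 78364164096

Result: 78364164096
Multiplications needed: 5 (5 lines after 6^1)

6^14 = 78364164096. Using exponentiation by squaring, this requires 5 multiplications. The key idea: if the exponent is even, square the half-power; if odd, multiply by the base once.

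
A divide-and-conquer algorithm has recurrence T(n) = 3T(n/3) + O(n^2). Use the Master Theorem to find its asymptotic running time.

Master Theorem for T(n) = 3T(n/3) + O(n^2):

a = 3, b = 3, c = 2
log_b(a) = log_3(3) = 1.0000

Case 3: c = 2 > log_3(3) = 1.0000
T(n) = O(n^2) = O(n^2)

For T(n) = 3T(n/3) + O(n^2): log_3(3) = 1.0000. This is Case 3 of the Master Theorem (c > log_b(a), work dominated by root), giving O(n^2).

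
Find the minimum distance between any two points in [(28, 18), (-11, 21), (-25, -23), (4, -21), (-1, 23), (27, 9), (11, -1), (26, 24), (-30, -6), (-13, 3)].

Computing all pairwise distances among 10 points:

d((28, 18), (-11, 21)) = 39.1152
d((28, 18), (-25, -23)) = 67.0075
d((28, 18), (4, -21)) = 45.793
d((28, 18), (-1, 23)) = 29.4279
d((28, 18), (27, 9)) = 9.0554
d((28, 18), (11, -1)) = 25.4951
d((28, 18), (26, 24)) = 6.3246 <-- minimum
d((28, 18), (-30, -6)) = 62.7694
d((28, 18), (-13, 3)) = 43.6578
d((-11, 21), (-25, -23)) = 46.1736
d((-11, 21), (4, -21)) = 44.5982
d((-11, 21), (-1, 23)) = 10.198
d((-11, 21), (27, 9)) = 39.8497
d((-11, 21), (11, -1)) = 31.1127
d((-11, 21), (26, 24)) = 37.1214
d((-11, 21), (-30, -6)) = 33.0151
d((-11, 21), (-13, 3)) = 18.1108
d((-25, -23), (4, -21)) = 29.0689
d((-25, -23), (-1, 23)) = 51.8845
d((-25, -23), (27, 9)) = 61.0574
d((-25, -23), (11, -1)) = 42.19
d((-25, -23), (26, 24)) = 69.3542
d((-25, -23), (-30, -6)) = 17.72
d((-25, -23), (-13, 3)) = 28.6356
d((4, -21), (-1, 23)) = 44.2832
d((4, -21), (27, 9)) = 37.8021
d((4, -21), (11, -1)) = 21.1896
d((4, -21), (26, 24)) = 50.0899
d((4, -21), (-30, -6)) = 37.1618
d((4, -21), (-13, 3)) = 29.4109
d((-1, 23), (27, 9)) = 31.305
d((-1, 23), (11, -1)) = 26.8328
d((-1, 23), (26, 24)) = 27.0185
d((-1, 23), (-30, -6)) = 41.0122
d((-1, 23), (-13, 3)) = 23.3238
d((27, 9), (11, -1)) = 18.868
d((27, 9), (26, 24)) = 15.0333
d((27, 9), (-30, -6)) = 58.9406
d((27, 9), (-13, 3)) = 40.4475
d((11, -1), (26, 24)) = 29.1548
d((11, -1), (-30, -6)) = 41.3038
d((11, -1), (-13, 3)) = 24.3311
d((26, 24), (-30, -6)) = 63.5295
d((26, 24), (-13, 3)) = 44.2945
d((-30, -6), (-13, 3)) = 19.2354

Closest pair: (28, 18) and (26, 24) with distance 6.3246

The closest pair is (28, 18) and (26, 24) with Euclidean distance 6.3246. For 10 points, brute-force pairwise comparison is shown above. For large n, the divide-and-conquer algorithm (sort by x, recurse on halves, check the dividing strip) achieves O(n log n).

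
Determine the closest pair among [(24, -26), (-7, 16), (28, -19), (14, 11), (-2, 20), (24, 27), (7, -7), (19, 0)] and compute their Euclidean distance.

Computing all pairwise distances among 8 points:

d((24, -26), (-7, 16)) = 52.2015
d((24, -26), (28, -19)) = 8.0623
d((24, -26), (14, 11)) = 38.3275
d((24, -26), (-2, 20)) = 52.8394
d((24, -26), (24, 27)) = 53.0
d((24, -26), (7, -7)) = 25.4951
d((24, -26), (19, 0)) = 26.4764
d((-7, 16), (28, -19)) = 49.4975
d((-7, 16), (14, 11)) = 21.587
d((-7, 16), (-2, 20)) = 6.4031 <-- minimum
d((-7, 16), (24, 27)) = 32.8938
d((-7, 16), (7, -7)) = 26.9258
d((-7, 16), (19, 0)) = 30.5287
d((28, -19), (14, 11)) = 33.1059
d((28, -19), (-2, 20)) = 49.2037
d((28, -19), (24, 27)) = 46.1736
d((28, -19), (7, -7)) = 24.1868
d((28, -19), (19, 0)) = 21.0238
d((14, 11), (-2, 20)) = 18.3576
d((14, 11), (24, 27)) = 18.868
d((14, 11), (7, -7)) = 19.3132
d((14, 11), (19, 0)) = 12.083
d((-2, 20), (24, 27)) = 26.9258
d((-2, 20), (7, -7)) = 28.4605
d((-2, 20), (19, 0)) = 29.0
d((24, 27), (7, -7)) = 38.0132
d((24, 27), (19, 0)) = 27.4591
d((7, -7), (19, 0)) = 13.8924

Closest pair: (-7, 16) and (-2, 20) with distance 6.4031

The closest pair is (-7, 16) and (-2, 20) with Euclidean distance 6.4031. For 8 points, brute-force pairwise comparison is shown above. For large n, the divide-and-conquer algorithm (sort by x, recurse on halves, check the dividing strip) achieves O(n log n).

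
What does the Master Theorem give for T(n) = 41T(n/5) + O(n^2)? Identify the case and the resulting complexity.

Master Theorem for T(n) = 41T(n/5) + O(n^2):

a = 41, b = 5, c = 2
log_b(a) = log_5(41) = 2.3074

Case 1: c = 2 < log_5(41) = 2.3074
T(n) = O(n^(log_5 41))

For T(n) = 41T(n/5) + O(n^2): log_5(41) = 2.3074. This is Case 1 of the Master Theorem (c < log_b(a), work dominated by leaves), giving O(n^(log_5 41)).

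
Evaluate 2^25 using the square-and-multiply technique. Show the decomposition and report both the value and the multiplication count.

Computing 2^25 by squaring (build up from 2^1; each line after the first costs one multiplication):

2^1 = 2
2^2 = (2^1)^2 = 2^2 = 4
2^3 = 2 * 2^2 = 2 * 4 = 8
2^6 = (2^3)^2 = 8^2 = 64
2^12 = (2^6)^2 = 64^2 = 4096
2^24 = (2^12)^2 = 4096^2 = 16777216
2^25 = 2 * 2^24 = 2 * 16777216 = 33554432

Result: 33554432
Multiplications needed: 6 (6 lines after 2^1)

2^25 = 33554432. Using exponentiation by squaring, this requires 6 multiplications. The key idea: if the exponent is even, square the half-power; if odd, multiply by the base once.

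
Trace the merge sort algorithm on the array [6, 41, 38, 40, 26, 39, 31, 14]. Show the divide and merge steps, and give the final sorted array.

Merge sort trace:

Split: [6, 41, 38, 40, 26, 39, 31, 14] -> [6, 41, 38, 40] and [26, 39, 31, 14]
  Split: [6, 41, 38, 40] -> [6, 41] and [38, 40]
    Split: [6, 41] -> [6] and [41]
    Merge: [6] + [41] -> [6, 41]
    Split: [38, 40] -> [38] and [40]
    Merge: [38] + [40] -> [38, 40]
  Merge: [6, 41] + [38, 40] -> [6, 38, 40, 41]
  Split: [26, 39, 31, 14] -> [26, 39] and [31, 14]
    Split: [26, 39] -> [26] and [39]
    Merge: [26] + [39] -> [26, 39]
    Split: [31, 14] -> [31] and [14]
    Merge: [31] + [14] -> [14, 31]
  Merge: [26, 39] + [14, 31] -> [14, 26, 31, 39]
Merge: [6, 38, 40, 41] + [14, 26, 31, 39] -> [6, 14, 26, 31, 38, 39, 40, 41]

Final sorted array: [6, 14, 26, 31, 38, 39, 40, 41]

The merge sort proceeds by recursively splitting the array and merging sorted halves.
After all merges, the sorted array is [6, 14, 26, 31, 38, 39, 40, 41].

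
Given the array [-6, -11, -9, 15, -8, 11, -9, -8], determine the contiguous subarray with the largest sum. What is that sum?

Using Kadane's algorithm on [-6, -11, -9, 15, -8, 11, -9, -8]:

Scanning through the array:
Position 1 (value -11): max_ending_here = -11, max_so_far = -6
Position 2 (value -9): max_ending_here = -9, max_so_far = -6
Position 3 (value 15): max_ending_here = 15, max_so_far = 15
Position 4 (value -8): max_ending_here = 7, max_so_far = 15
Position 5 (value 11): max_ending_here = 18, max_so_far = 18
Position 6 (value -9): max_ending_here = 9, max_so_far = 18
Position 7 (value -8): max_ending_here = 1, max_so_far = 18

Maximum subarray: [15, -8, 11]
Maximum sum: 18

The maximum subarray is [15, -8, 11] with sum 18. This subarray runs from index 3 to index 5.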